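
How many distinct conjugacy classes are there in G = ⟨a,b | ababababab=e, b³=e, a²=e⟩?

The conjugacy classes (representative and size) are:
  [e] (size 1), [abab²abab²a] (size 15), [babab²a] (size 20), [ab²ab²a] (size 12), [b²abab²] (size 12).
Class equation: 1 + 15 + 20 + 12 + 12 = 60 = |G|. So G has 5 conjugacy classes.

Answer: 5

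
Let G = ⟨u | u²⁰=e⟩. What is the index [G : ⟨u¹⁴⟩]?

First find ord(u¹⁴) by computing successive powers:
  (u¹⁴)¹ = u¹⁴, (u¹⁴)² = u⁸, (u¹⁴)³ = u², (u¹⁴)⁴ = u¹⁶, (u¹⁴)⁵ = u¹⁰, (u¹⁴)⁶ = u⁴, (u¹⁴)⁷ = u¹⁸, (u¹⁴)⁸ = u¹², (u¹⁴)⁹ = u⁶, (u¹⁴)¹⁰ = e.
So |⟨u¹⁴⟩| = ord(u¹⁴) = 10. With |G| = 20, by Lagrange [G : ⟨u¹⁴⟩] = 20/10 = 2.

Answer: 2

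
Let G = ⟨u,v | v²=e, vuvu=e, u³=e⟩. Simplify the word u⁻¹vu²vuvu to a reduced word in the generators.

Multiply left to right, reducing at each step:
  (u²) · v = u²v
  (u²v) · u² = v
  v · v = e
  e · u = u
  u · v = uv
  (uv) · u = v

Answer: v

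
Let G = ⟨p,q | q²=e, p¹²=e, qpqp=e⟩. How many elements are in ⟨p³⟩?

|⟨p³⟩| equals the order of p³. Compute successive powers until reaching e:
  (p³)¹ = p³, (p³)² = p⁶, (p³)³ = p⁹, (p³)⁴ = e.
The smallest positive k with (p³)ᵏ = e is 4, so |⟨p³⟩| = 4.

Answer: 4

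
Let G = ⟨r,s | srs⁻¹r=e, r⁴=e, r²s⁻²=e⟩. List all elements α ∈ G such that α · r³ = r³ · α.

⟨r³⟩ ⊆ C_G(r³) since powers of r³ commute with r³; so |C_G(r³)| ≥ |⟨r³⟩| = 4.
By orbit–stabilizer, |C_G(r³)| = |G| / |conj. class of r³| = 8 / 2 = 4.
The 4 elements commuting with r³ are {e, r, r², r³}.

Answer: {e, r, r², r³}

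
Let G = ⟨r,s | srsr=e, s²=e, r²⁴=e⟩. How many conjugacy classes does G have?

The conjugacy classes (representative and size) are:
  [e] (size 1), [r²³] (size 2), [r²] (size 2), [r³] (size 2), [r²⁰] (size 2), [r¹⁹] (size 2), [r⁶] (size 2), [r⁷] (size 2), [r⁸] (size 2), [r⁹] (size 2), [r¹⁴] (size 2), [r¹¹] (size 2), [r¹²] (size 1), [r⁴s] (size 12), [r⁵s] (size 12).
Class equation: 1 + 2 + 2 + 2 + 2 + 2 + 2 + 2 + 2 + 2 + 2 + 2 + 1 + 12 + 12 = 48 = |G|. So G has 15 conjugacy classes.

Answer: 15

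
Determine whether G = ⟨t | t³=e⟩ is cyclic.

|G| = 3. The element t has order 3 (its powers give 3 distinct elements), so ⟨t⟩ = G and G is cyclic.

Answer: Yes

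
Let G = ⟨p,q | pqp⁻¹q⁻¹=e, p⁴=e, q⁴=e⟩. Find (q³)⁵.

Compute successive powers of (q³), reducing at each step:
  (q³)²: (q³) · q³ = q²
  (q³)³: (q²) · q³ = q
  (q³)⁴: q · q³ = e
  (q³)⁵: e · q³ = q³

Answer: q³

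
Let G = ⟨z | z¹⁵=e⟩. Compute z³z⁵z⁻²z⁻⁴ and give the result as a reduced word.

Multiply left to right, reducing at each step:
  (z³) · z⁵ = z⁸
  (z⁸) · z⁻² = z⁶
  (z⁶) · z⁻⁴ = z²

Answer: z²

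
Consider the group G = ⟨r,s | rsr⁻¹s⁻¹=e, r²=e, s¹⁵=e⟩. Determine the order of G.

Enumerate words in the generators, reducing via the relations: the distinct elements are
  {e, r, s, rs, s², s³, s⁴, s⁵, s⁶, s⁷, s⁸, s⁹, rs², rs³, rs⁴, rs⁵, rs⁶, rs⁷, rs⁸, rs⁹, s¹², s¹³, s¹¹, s¹⁰, s¹⁴, rs¹², rs¹³, rs¹¹, rs¹⁰, rs¹⁴}.
No further products give new elements, so |G| = 30.

Answer: 30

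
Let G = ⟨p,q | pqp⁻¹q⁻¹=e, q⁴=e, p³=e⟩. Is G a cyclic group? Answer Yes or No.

|G| = 12. The element pq has order 12 (its powers give 12 distinct elements), so ⟨pq⟩ = G and G is cyclic.

Answer: Yes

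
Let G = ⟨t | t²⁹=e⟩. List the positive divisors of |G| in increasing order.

|G| = 29 = 29. By Lagrange's theorem the order of any subgroup divides 29; the divisors of 29 are 1, 29.

Answer: 1, 29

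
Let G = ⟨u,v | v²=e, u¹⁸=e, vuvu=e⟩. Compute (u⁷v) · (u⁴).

Compute (u⁷v) · (u⁴) by multiplying left to right and reducing via the relations at each step:
  (u⁷v) · u⁴ = u³v

Answer: u³v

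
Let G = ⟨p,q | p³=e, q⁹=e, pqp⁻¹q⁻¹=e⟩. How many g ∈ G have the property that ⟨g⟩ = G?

⟨g⟩ = G would require ord(g) = |G| = 27, but the maximum element order in G is 9 < 27. So G is not cyclic and no single element generates it: the count is 0.

Answer: 0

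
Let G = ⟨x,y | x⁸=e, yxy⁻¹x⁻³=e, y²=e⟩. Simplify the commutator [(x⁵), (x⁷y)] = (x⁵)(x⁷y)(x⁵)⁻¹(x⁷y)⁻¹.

[(x⁵), (x⁷y)] = (x⁵)·(x⁷y)·(x⁵)⁻¹·(x⁷y)⁻¹.
  (x⁵) · (x⁷y) = x⁴y
  (x⁴y) · (x³) = x⁵y
  (x⁵y) · (x³y) = x⁶

Answer: x⁶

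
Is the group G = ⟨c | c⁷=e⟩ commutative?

G has a single generator, so G is cyclic and hence abelian.

Answer: Yes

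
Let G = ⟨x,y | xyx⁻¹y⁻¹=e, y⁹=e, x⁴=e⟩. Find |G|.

Enumerate words in the generators, reducing via the relations: the distinct elements are
  {e, x, y, xy, x², x³, y², y³, y⁴, y⁵, y⁶, y⁷, y⁸, xy², xy³, xy⁴, xy⁵, xy⁶, xy⁷, xy⁸, x²y, x³y, x²y², x²y³, x²y⁴, x²y⁵, x²y⁶, x²y⁷, x²y⁸, x³y², x³y³, x³y⁴, x³y⁵, x³y⁶, x³y⁷, x³y⁸}.
No further products give new elements, so |G| = 36.

Answer: 36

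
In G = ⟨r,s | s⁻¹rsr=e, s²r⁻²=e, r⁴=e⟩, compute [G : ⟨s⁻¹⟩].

First find ord(s⁻¹) by computing successive powers:
  (s⁻¹)¹ = s⁻¹, (s⁻¹)² = r², (s⁻¹)³ = s, (s⁻¹)⁴ = e.
So |⟨s⁻¹⟩| = ord(s⁻¹) = 4. With |G| = 8, by Lagrange [G : ⟨s⁻¹⟩] = 8/4 = 2.

Answer: 2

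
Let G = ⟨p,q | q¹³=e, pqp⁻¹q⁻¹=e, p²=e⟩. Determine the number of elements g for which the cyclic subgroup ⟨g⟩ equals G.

G is cyclic of order 26. An element generates G iff its order is 26, and a cyclic group of order 26 has exactly φ(26) = 12 such elements.

Answer: 12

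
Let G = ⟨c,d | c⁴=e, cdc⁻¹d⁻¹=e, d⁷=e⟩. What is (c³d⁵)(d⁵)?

Compute (c³d⁵) · (d⁵) by multiplying left to right and reducing via the relations at each step:
  (c³d⁵) · d⁵ = c³d³

Answer: c³d³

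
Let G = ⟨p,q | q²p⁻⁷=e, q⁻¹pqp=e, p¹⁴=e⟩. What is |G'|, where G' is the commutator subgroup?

G' = [G, G] is generated by all commutators. The generator-pair commutators are: [p, q] = p².
The subgroup they normally generate is {e, p², p⁴, p⁶, p⁸, p¹⁰, p¹²}, of order 7.
Check: |G/G'| = 28/7 = 4 is the order of the abelianisation.

Answer: 7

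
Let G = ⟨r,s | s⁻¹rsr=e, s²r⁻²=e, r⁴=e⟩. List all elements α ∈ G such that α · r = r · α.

⟨r⟩ ⊆ C_G(r) since powers of r commute with r; so |C_G(r)| ≥ |⟨r⟩| = 4.
By orbit–stabilizer, |C_G(r)| = |G| / |conj. class of r| = 8 / 2 = 4.
The 4 elements commuting with r are {e, r, r², r³}.

Answer: {e, r, r², r³}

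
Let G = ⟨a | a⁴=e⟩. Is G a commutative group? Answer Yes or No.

G has a single generator, so G is cyclic and hence abelian.

Answer: Yes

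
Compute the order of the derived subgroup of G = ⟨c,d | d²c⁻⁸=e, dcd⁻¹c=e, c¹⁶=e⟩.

G' = [G, G] is generated by all commutators. The generator-pair commutators are: [c, d] = c².
The subgroup they normally generate is {e, c², c⁴, c⁶, c⁸, c¹⁰, c¹², c¹⁴}, of order 8.
Check: |G/G'| = 32/8 = 4 is the order of the abelianisation.

Answer: 8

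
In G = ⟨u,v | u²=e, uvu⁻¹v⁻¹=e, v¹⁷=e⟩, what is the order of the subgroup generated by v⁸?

|⟨v⁸⟩| equals the order of v⁸. Compute successive powers until reaching e:
  (v⁸)¹ = v⁸, (v⁸)² = v¹⁶, (v⁸)³ = v⁷, (v⁸)⁴ = v¹⁵, (v⁸)⁵ = v⁶, (v⁸)⁶ = v¹⁴, (v⁸)⁷ = v⁵, (v⁸)⁸ = v¹³, (v⁸)⁹ = v⁴, (v⁸)¹⁰ = v¹², (v⁸)¹¹ = v³, (v⁸)¹² = v¹¹, (v⁸)¹³ = v², (v⁸)¹⁴ = v¹⁰, (v⁸)¹⁵ = v, (v⁸)¹⁶ = v⁹, (v⁸)¹⁷ = e.
The smallest positive k with (v⁸)ᵏ = e is 17, so |⟨v⁸⟩| = 17.

Answer: 17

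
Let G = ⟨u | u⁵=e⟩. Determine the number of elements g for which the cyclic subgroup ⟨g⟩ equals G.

G is cyclic of order 5. An element generates G iff its order is 5, and a cyclic group of order 5 has exactly φ(5) = 4 such elements.

Answer: 4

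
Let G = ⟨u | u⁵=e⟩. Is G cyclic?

|G| = 5. The element u has order 5 (its powers give 5 distinct elements), so ⟨u⟩ = G and G is cyclic.

Answer: Yes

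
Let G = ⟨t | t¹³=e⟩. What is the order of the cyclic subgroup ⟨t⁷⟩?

|⟨t⁷⟩| equals the order of t⁷. Compute successive powers until reaching e:
  (t⁷)¹ = t⁷, (t⁷)² = t, (t⁷)³ = t⁸, (t⁷)⁴ = t², (t⁷)⁵ = t⁹, (t⁷)⁶ = t³, (t⁷)⁷ = t¹⁰, (t⁷)⁸ = t⁴, (t⁷)⁹ = t¹¹, (t⁷)¹⁰ = t⁵, (t⁷)¹¹ = t¹², (t⁷)¹² = t⁶, (t⁷)¹³ = e.
The smallest positive k with (t⁷)ᵏ = e is 13, so |⟨t⁷⟩| = 13.

Answer: 13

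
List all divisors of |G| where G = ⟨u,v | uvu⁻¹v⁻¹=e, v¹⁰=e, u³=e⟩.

|G| = 30 = 2 · 3 · 5. By Lagrange's theorem the order of any subgroup divides 30; the divisors of 30 are 1, 2, 3, 5, 6, 10, 15, 30.

Answer: 1, 2, 3, 5, 6, 10, 15, 30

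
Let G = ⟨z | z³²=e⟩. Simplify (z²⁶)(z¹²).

Compute (z²⁶) · (z¹²) by multiplying left to right and reducing via the relations at each step:
  (z²⁶) · z¹² = z⁶

Answer: z⁶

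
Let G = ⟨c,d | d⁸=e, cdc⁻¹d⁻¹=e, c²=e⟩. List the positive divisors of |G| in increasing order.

|G| = 16 = 2⁴. By Lagrange's theorem the order of any subgroup divides 16; the divisors of 16 are 1, 2, 4, 8, 16.

Answer: 1, 2, 4, 8, 16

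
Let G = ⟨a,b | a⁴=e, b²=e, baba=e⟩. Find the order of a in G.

Compute successive powers until reaching e:
  a¹ = a, a² = a², a³ = a³, a⁴ = e.
The smallest positive k with aᵏ = e is 4.

Answer: 4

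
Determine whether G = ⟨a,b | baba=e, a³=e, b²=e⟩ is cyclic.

Every cyclic group is abelian. But a·b = ab while b·a = a²b, so a·b ≠ b·a and G is not abelian. Hence G is not cyclic.

Answer: No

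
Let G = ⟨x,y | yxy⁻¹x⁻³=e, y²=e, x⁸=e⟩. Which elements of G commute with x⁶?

⟨x⁶⟩ ⊆ C_G(x⁶) since powers of x⁶ commute with x⁶; so |C_G(x⁶)| ≥ |⟨x⁶⟩| = 4.
By orbit–stabilizer, |C_G(x⁶)| = |G| / |conj. class of x⁶| = 16 / 2 = 8.
The 8 elements commuting with x⁶ are {e, x, x², x³, x⁴, x⁵, x⁶, x⁷}.

Answer: {e, x, x², x³, x⁴, x⁵, x⁶, x⁷}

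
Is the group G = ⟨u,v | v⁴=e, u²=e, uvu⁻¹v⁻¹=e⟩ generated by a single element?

|G| = 8, but the maximum element order in G is 4 < 8. No single element generates all of G, so G is not cyclic.

Answer: No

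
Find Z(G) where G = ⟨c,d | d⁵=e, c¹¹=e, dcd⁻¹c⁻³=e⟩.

An element z ∈ Z(G) iff z commutes with every generator.
For example e is central: e·c = c = c·e; e·d = d = d·e.
Whereas c ∉ Z(G) since c·d = cd ≠ c³d = d·c.
Checking each of the 55 elements this way gives Z(G) = {e}, of order 1.

Answer: {e}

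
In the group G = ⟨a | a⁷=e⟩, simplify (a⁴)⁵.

Compute successive powers of (a⁴), reducing at each step:
  (a⁴)²: (a⁴) · a⁴ = a
  (a⁴)³: a · a⁴ = a⁵
  (a⁴)⁴: (a⁵) · a⁴ = a²
  (a⁴)⁵: (a²) · a⁴ = a⁶

Answer: a⁶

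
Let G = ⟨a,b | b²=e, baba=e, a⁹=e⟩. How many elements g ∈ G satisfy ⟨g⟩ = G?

⟨g⟩ = G would require ord(g) = |G| = 18, but the maximum element order in G is 9 < 18. So G is not cyclic and no single element generates it: the count is 0.

Answer: 0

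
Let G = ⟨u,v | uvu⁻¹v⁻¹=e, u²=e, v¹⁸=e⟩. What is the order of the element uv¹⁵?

Compute successive powers until reaching e:
  (uv¹⁵)¹ = uv¹⁵, (uv¹⁵)² = v¹², (uv¹⁵)³ = uv⁹, (uv¹⁵)⁴ = v⁶, (uv¹⁵)⁵ = uv³, (uv¹⁵)⁶ = e.
The smallest positive k with (uv¹⁵)ᵏ = e is 6.

Answer: 6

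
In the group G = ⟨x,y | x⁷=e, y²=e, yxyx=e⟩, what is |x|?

Compute successive powers until reaching e:
  x¹ = x, x² = x², x³ = x³, x⁴ = x⁴, x⁵ = x⁵, x⁶ = x⁶, x⁷ = e.
The smallest positive k with xᵏ = e is 7.

Answer: 7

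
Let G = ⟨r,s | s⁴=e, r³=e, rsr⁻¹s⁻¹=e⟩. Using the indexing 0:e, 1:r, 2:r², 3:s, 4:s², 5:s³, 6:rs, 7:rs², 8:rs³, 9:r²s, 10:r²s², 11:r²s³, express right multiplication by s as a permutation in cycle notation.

(0 3 4 5)(1 6 7 8)(2 9 10 11)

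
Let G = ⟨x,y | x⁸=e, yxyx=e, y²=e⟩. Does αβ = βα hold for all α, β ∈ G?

x·y = xy but y·x = x⁷y, so x·y ≠ y·x and G is not abelian.

Answer: No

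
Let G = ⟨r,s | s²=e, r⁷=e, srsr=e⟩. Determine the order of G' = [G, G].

G' = [G, G] is generated by all commutators. The generator-pair commutators are: [r, s] = r².
The subgroup they normally generate is {e, r, r², r³, r⁴, r⁵, r⁶}, of order 7.
Check: |G/G'| = 14/7 = 2 is the order of the abelianisation.

Answer: 7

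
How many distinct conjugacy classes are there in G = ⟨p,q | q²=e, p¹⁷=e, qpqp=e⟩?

The conjugacy classes (representative and size) are:
  [e] (size 1), [p¹⁶] (size 2), [p²] (size 2), [p³] (size 2), [p¹³] (size 2), [p¹²] (size 2), [p⁶] (size 2), [p¹⁰] (size 2), [p⁹] (size 2), [p⁷q] (size 17).
Class equation: 1 + 2 + 2 + 2 + 2 + 2 + 2 + 2 + 2 + 17 = 34 = |G|. So G has 10 conjugacy classes.

Answer: 10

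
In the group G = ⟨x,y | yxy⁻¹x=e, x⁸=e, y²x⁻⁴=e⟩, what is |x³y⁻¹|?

Compute successive powers until reaching e:
  (x³y⁻¹)¹ = x³y⁻¹, (x³y⁻¹)² = x⁴, (x³y⁻¹)³ = x³y, (x³y⁻¹)⁴ = e.
The smallest positive k with (x³y⁻¹)ᵏ = e is 4.

Answer: 4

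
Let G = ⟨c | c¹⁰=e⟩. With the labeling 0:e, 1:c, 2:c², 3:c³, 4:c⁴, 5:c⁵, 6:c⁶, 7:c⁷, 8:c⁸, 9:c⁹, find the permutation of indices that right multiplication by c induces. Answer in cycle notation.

(0 1 2 3 4 5 6 7 8 9)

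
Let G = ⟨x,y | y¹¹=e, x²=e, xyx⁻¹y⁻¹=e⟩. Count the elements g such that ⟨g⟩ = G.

G is cyclic of order 22. An element generates G iff its order is 22, and a cyclic group of order 22 has exactly φ(22) = 10 such elements.

Answer: 10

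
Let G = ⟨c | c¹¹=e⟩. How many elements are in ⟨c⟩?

|⟨c⟩| equals the order of c. Compute successive powers until reaching e:
  c¹ = c, c² = c², c³ = c³, c⁴ = c⁴, c⁵ = c⁵, c⁶ = c⁶, c⁷ = c⁷, c⁸ = c⁸, c⁹ = c⁹, c¹⁰ = c¹⁰, c¹¹ = e.
The smallest positive k with cᵏ = e is 11, so |⟨c⟩| = 11.

Answer: 11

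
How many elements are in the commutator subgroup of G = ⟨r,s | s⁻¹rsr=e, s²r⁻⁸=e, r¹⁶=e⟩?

G' = [G, G] is generated by all commutators. The generator-pair commutators are: [r, s] = r².
The subgroup they normally generate is {e, r², r⁴, r⁶, r⁸, r¹⁰, r¹², r¹⁴}, of order 8.
Check: |G/G'| = 32/8 = 4 is the order of the abelianisation.

Answer: 8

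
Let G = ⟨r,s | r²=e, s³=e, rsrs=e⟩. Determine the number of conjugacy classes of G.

The conjugacy classes (representative and size) are:
  [e] (size 1), [rs²] (size 3), [s²] (size 2).
Class equation: 1 + 3 + 2 = 6 = |G|. So G has 3 conjugacy classes.

Answer: 3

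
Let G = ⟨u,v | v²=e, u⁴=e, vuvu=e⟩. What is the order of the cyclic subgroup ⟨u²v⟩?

|⟨u²v⟩| equals the order of u²v. Compute successive powers until reaching e:
  (u²v)¹ = u²v, (u²v)² = e.
The smallest positive k with (u²v)ᵏ = e is 2, so |⟨u²v⟩| = 2.

Answer: 2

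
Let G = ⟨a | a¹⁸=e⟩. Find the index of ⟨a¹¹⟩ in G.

First find ord(a¹¹) by computing successive powers:
  (a¹¹)¹ = a¹¹, (a¹¹)² = a⁴, (a¹¹)³ = a¹⁵, (a¹¹)⁴ = a⁸, (a¹¹)⁵ = a, (a¹¹)⁶ = a¹², (a¹¹)⁷ = a⁵, (a¹¹)⁸ = a¹⁶, (a¹¹)⁹ = a⁹, (a¹¹)¹⁰ = a², (a¹¹)¹¹ = a¹³, (a¹¹)¹² = a⁶, (a¹¹)¹³ = a¹⁷, (a¹¹)¹⁴ = a¹⁰, (a¹¹)¹⁵ = a³, (a¹¹)¹⁶ = a¹⁴, (a¹¹)¹⁷ = a⁷, (a¹¹)¹⁸ = e.
So |⟨a¹¹⟩| = ord(a¹¹) = 18. With |G| = 18, by Lagrange [G : ⟨a¹¹⟩] = 18/18 = 1.

Answer: 1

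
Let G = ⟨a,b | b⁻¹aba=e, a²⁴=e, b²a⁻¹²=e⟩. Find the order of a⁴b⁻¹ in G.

Compute successive powers until reaching e:
  (a⁴b⁻¹)¹ = a⁴b⁻¹, (a⁴b⁻¹)² = a¹², (a⁴b⁻¹)³ = a⁴b, (a⁴b⁻¹)⁴ = e.
The smallest positive k with (a⁴b⁻¹)ᵏ = e is 4.

Answer: 4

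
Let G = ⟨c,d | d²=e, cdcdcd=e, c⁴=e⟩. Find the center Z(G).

An element z ∈ Z(G) iff z commutes with every generator.
For example e is central: e·c = c = c·e; e·d = d = d·e.
Whereas c ∉ Z(G) since c·d = cd ≠ dc = d·c.
Checking each of the 24 elements this way gives Z(G) = {e}, of order 1.

Answer: {e}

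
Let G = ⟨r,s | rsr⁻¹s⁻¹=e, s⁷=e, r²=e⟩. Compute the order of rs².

Compute successive powers until reaching e:
  (rs²)¹ = rs², (rs²)² = s⁴, (rs²)³ = rs⁶, (rs²)⁴ = s, (rs²)⁵ = rs³, (rs²)⁶ = s⁵, (rs²)⁷ = r, (rs²)⁸ = s², (rs²)⁹ = rs⁴, (rs²)¹⁰ = s⁶, (rs²)¹¹ = rs, (rs²)¹² = s³, (rs²)¹³ = rs⁵, (rs²)¹⁴ = e.
The smallest positive k with (rs²)ᵏ = e is 14.

Answer: 14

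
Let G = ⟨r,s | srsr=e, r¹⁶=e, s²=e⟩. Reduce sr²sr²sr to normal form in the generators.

Multiply left to right, reducing at each step:
  s · r² = r¹⁴s
  (r¹⁴s) · s = r¹⁴
  (r¹⁴) · r² = e
  e · s = s
  s · r = r¹⁵s

Answer: r¹⁵s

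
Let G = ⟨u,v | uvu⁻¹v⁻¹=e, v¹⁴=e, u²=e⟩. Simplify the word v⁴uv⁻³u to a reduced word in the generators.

Multiply left to right, reducing at each step:
  (v⁴) · u = uv⁴
  (uv⁴) · v⁻³ = uv
  (uv) · u = v

Answer: v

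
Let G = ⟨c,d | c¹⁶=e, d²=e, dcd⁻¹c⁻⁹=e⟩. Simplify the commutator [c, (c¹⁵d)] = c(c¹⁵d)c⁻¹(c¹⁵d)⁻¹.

[c, (c¹⁵d)] = c·(c¹⁵d)·c⁻¹·(c¹⁵d)⁻¹.
  c · (c¹⁵d) = d
  d · (c¹⁵) = c⁷d
  (c⁷d) · (c⁹d) = c⁸

Answer: c⁸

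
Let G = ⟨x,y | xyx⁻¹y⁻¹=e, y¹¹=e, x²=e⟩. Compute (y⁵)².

Compute successive powers of (y⁵), reducing at each step:
  (y⁵)²: (y⁵) · y⁵ = y¹⁰

Answer: y¹⁰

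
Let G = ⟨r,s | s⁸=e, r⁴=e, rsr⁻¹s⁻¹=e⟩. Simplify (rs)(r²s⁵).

Compute (rs) · (r²s⁵) by multiplying left to right and reducing via the relations at each step:
  (rs) · r² = r³s
  (r³s) · s⁵ = r³s⁶

Answer: r³s⁶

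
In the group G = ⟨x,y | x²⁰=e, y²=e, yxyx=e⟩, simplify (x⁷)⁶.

Compute successive powers of (x⁷), reducing at each step:
  (x⁷)²: (x⁷) · x⁷ = x¹⁴
  (x⁷)³: (x¹⁴) · x⁷ = x
  (x⁷)⁴: x · x⁷ = x⁸
  (x⁷)⁵: (x⁸) · x⁷ = x¹⁵
  (x⁷)⁶: (x¹⁵) · x⁷ = x²

Answer: x²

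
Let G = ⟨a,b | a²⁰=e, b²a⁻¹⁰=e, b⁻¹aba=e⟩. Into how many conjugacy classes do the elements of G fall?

The conjugacy classes (representative and size) are:
  [e] (size 1), [a] (size 2), [a²] (size 2), [a³] (size 2), [a⁴] (size 2), [a⁵] (size 2), [a¹⁴] (size 2), [a⁷] (size 2), [a⁸] (size 2), [a¹¹] (size 2), [a¹⁰] (size 1), [a²b⁻¹] (size 10), [a⁹b] (size 10).
Class equation: 1 + 2 + 2 + 2 + 2 + 2 + 2 + 2 + 2 + 2 + 1 + 10 + 10 = 40 = |G|. So G has 13 conjugacy classes.

Answer: 13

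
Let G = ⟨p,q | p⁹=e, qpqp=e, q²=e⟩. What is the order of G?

Enumerate words in the generators, reducing via the relations: the distinct elements are
  {e, p, q, pq, p², p³, p⁴, p⁵, p⁶, p⁷, p⁸, p²q, p³q, p⁴q, p⁵q, p⁶q, p⁷q, p⁸q}.
No further products give new elements, so |G| = 18.

Answer: 18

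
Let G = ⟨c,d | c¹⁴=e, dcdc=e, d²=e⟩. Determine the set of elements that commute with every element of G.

An element z ∈ Z(G) iff z commutes with every generator.
For example c⁷ is central: (c⁷)·c = c⁸ = c·(c⁷); (c⁷)·d = c⁷d = d·(c⁷).
Whereas c ∉ Z(G) since c·d = cd ≠ c¹³d = d·c.
Checking each of the 28 elements this way gives Z(G) = {e, c⁷}, of order 2.

Answer: {e, c⁷}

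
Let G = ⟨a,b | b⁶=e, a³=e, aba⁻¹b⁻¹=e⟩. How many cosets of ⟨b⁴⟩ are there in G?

First find ord(b⁴) by computing successive powers:
  (b⁴)¹ = b⁴, (b⁴)² = b², (b⁴)³ = e.
So |⟨b⁴⟩| = ord(b⁴) = 3. With |G| = 18, by Lagrange [G : ⟨b⁴⟩] = 18/3 = 6.

Answer: 6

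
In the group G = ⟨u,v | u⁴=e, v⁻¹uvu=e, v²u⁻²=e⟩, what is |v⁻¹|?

Compute successive powers until reaching e:
  (v⁻¹)¹ = v⁻¹, (v⁻¹)² = u², (v⁻¹)³ = v, (v⁻¹)⁴ = e.
The smallest positive k with (v⁻¹)ᵏ = e is 4.

Answer: 4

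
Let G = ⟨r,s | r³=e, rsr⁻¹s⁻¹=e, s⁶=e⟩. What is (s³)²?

Compute successive powers of (s³), reducing at each step:
  (s³)²: (s³) · s³ = e

Answer: e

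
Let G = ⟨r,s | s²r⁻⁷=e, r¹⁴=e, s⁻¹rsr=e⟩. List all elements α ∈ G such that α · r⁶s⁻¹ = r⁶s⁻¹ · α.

⟨r⁶s⁻¹⟩ ⊆ C_G(r⁶s⁻¹) since powers of r⁶s⁻¹ commute with r⁶s⁻¹; so |C_G(r⁶s⁻¹)| ≥ |⟨r⁶s⁻¹⟩| = 4.
By orbit–stabilizer, |C_G(r⁶s⁻¹)| = |G| / |conj. class of r⁶s⁻¹| = 28 / 7 = 4.
The 4 elements commuting with r⁶s⁻¹ are {e, r⁷, r⁶s, r⁶s⁻¹}.

Answer: {e, r⁷, r⁶s, r⁶s⁻¹}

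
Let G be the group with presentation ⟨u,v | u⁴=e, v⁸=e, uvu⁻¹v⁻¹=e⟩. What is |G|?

Enumerate words in the generators, reducing via the relations: the distinct elements are
  {e, u, v, uv, u², u³, v², v³, v⁴, v⁵, v⁶, v⁷, uv², uv³, uv⁴, uv⁵, uv⁶, uv⁷, u²v, u³v, u²v², u²v³, u²v⁴, u²v⁵, u²v⁶, u²v⁷, u³v², u³v³, u³v⁴, u³v⁵, u³v⁶, u³v⁷}.
No further products give new elements, so |G| = 32.

Answer: 32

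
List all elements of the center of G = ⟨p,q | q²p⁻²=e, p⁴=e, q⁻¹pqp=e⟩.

An element z ∈ Z(G) iff z commutes with every generator.
For example p² is central: (p²)·p = p³ = p·(p²); (p²)·q = q⁻¹ = q·(p²).
Whereas p ∉ Z(G) since p·q = pq ≠ pq⁻¹ = q·p.
Checking each of the 8 elements this way gives Z(G) = {e, p²}, of order 2.

Answer: {e, p²}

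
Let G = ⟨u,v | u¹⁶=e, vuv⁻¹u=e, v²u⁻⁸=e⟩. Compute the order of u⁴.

Compute successive powers until reaching e:
  (u⁴)¹ = u⁴, (u⁴)² = u⁸, (u⁴)³ = u¹², (u⁴)⁴ = e.
The smallest positive k with (u⁴)ᵏ = e is 4.

Answer: 4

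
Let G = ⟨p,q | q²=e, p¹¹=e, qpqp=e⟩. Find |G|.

Enumerate words in the generators, reducing via the relations: the distinct elements are
  {e, p, q, pq, p², p³, p⁴, p⁵, p⁶, p⁷, p⁸, p⁹, p²q, p³q, p¹⁰, p⁴q, p⁵q, p⁶q, p⁷q, p⁸q, p⁹q, p¹⁰q}.
No further products give new elements, so |G| = 22.

Answer: 22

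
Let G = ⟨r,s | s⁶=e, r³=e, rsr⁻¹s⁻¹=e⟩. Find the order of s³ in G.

Compute successive powers until reaching e:
  (s³)¹ = s³, (s³)² = e.
The smallest positive k with (s³)ᵏ = e is 2.

Answer: 2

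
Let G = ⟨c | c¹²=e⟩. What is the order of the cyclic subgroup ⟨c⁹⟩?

|⟨c⁹⟩| equals the order of c⁹. Compute successive powers until reaching e:
  (c⁹)¹ = c⁹, (c⁹)² = c⁶, (c⁹)³ = c³, (c⁹)⁴ = e.
The smallest positive k with (c⁹)ᵏ = e is 4, so |⟨c⁹⟩| = 4.

Answer: 4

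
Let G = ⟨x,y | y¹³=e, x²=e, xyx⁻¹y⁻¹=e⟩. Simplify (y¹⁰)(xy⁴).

Compute (y¹⁰) · (xy⁴) by multiplying left to right and reducing via the relations at each step:
  (y¹⁰) · x = xy¹⁰
  (xy¹⁰) · y⁴ = xy

Answer: xy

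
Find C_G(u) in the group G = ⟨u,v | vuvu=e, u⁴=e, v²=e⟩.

⟨u⟩ ⊆ C_G(u) since powers of u commute with u; so |C_G(u)| ≥ |⟨u⟩| = 4.
By orbit–stabilizer, |C_G(u)| = |G| / |conj. class of u| = 8 / 2 = 4.
The 4 elements commuting with u are {e, u, u², u³}.

Answer: {e, u, u², u³}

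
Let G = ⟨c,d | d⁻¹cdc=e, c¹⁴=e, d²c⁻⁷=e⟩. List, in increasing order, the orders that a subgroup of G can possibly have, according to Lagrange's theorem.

|G| = 28 = 2² · 7. By Lagrange's theorem the order of any subgroup divides 28; the divisors of 28 are 1, 2, 4, 7, 14, 28.

Answer: 1, 2, 4, 7, 14, 28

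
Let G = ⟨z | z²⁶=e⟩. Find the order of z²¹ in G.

Compute successive powers until reaching e:
  (z²¹)¹ = z²¹, (z²¹)² = z¹⁶, (z²¹)³ = z¹¹, (z²¹)⁴ = z⁶, (z²¹)⁵ = z, (z²¹)⁶ = z²², (z²¹)⁷ = z¹⁷, (z²¹)⁸ = z¹², (z²¹)⁹ = z⁷, (z²¹)¹⁰ = z², (z²¹)¹¹ = z²³, (z²¹)¹² = z¹⁸, (z²¹)¹³ = z¹³, (z²¹)¹⁴ = z⁸, (z²¹)¹⁵ = z³, (z²¹)¹⁶ = z²⁴, (z²¹)¹⁷ = z¹⁹, (z²¹)¹⁸ = z¹⁴, (z²¹)¹⁹ = z⁹, (z²¹)²⁰ = z⁴, (z²¹)²¹ = z²⁵, (z²¹)²² = z²⁰, (z²¹)²³ = z¹⁵, (z²¹)²⁴ = z¹⁰, (z²¹)²⁵ = z⁵, (z²¹)²⁶ = e.
The smallest positive k with (z²¹)ᵏ = e is 26.

Answer: 26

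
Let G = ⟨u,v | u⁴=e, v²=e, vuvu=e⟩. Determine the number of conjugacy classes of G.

The conjugacy classes (representative and size) are:
  [e] (size 1), [u] (size 2), [u²] (size 1), [u²v] (size 2), [u³v] (size 2).
Class equation: 1 + 2 + 1 + 2 + 2 = 8 = |G|. So G has 5 conjugacy classes.

Answer: 5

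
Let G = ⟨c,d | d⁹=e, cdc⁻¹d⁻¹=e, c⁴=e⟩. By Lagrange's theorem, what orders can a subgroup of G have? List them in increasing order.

|G| = 36 = 2² · 3². By Lagrange's theorem the order of any subgroup divides 36; the divisors of 36 are 1, 2, 3, 4, 6, 9, 12, 18, 36.

Answer: 1, 2, 3, 4, 6, 9, 12, 18, 36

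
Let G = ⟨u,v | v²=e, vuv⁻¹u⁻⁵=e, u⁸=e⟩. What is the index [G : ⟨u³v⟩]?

First find ord(u³v) by computing successive powers:
  (u³v)¹ = u³v, (u³v)² = u², (u³v)³ = u⁵v, (u³v)⁴ = u⁴, (u³v)⁵ = u⁷v, (u³v)⁶ = u⁶, (u³v)⁷ = uv, (u³v)⁸ = e.
So |⟨u³v⟩| = ord(u³v) = 8. With |G| = 16, by Lagrange [G : ⟨u³v⟩] = 16/8 = 2.

Answer: 2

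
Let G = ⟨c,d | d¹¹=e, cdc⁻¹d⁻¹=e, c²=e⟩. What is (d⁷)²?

Compute successive powers of (d⁷), reducing at each step:
  (d⁷)²: (d⁷) · d⁷ = d³

Answer: d³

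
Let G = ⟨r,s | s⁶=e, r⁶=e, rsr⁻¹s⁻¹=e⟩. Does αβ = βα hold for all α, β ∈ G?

Each pair of generators commutes: r·s = rs = s·r. Since the generators pairwise commute, every element of G commutes with every other, so G is abelian.

Answer: Yes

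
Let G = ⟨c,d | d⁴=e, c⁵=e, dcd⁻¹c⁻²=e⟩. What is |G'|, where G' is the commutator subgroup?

G' = [G, G] is generated by all commutators. The generator-pair commutators are: [c, d] = c⁴.
The subgroup they normally generate is {e, c, c², c³, c⁴}, of order 5.
Check: |G/G'| = 20/5 = 4 is the order of the abelianisation.

Answer: 5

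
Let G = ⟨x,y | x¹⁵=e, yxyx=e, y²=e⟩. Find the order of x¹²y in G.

Compute successive powers until reaching e:
  (x¹²y)¹ = x¹²y, (x¹²y)² = e.
The smallest positive k with (x¹²y)ᵏ = e is 2.

Answer: 2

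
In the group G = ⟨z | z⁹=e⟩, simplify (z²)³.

Compute successive powers of (z²), reducing at each step:
  (z²)²: (z²) · z² = z⁴
  (z²)³: (z⁴) · z² = z⁶

Answer: z⁶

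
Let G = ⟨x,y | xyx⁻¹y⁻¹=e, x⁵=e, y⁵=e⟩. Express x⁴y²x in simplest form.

Multiply left to right, reducing at each step:
  (x⁴) · y² = x⁴y²
  (x⁴y²) · x = y²

Answer: y²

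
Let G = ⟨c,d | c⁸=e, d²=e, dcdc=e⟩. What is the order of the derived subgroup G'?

G' = [G, G] is generated by all commutators. The generator-pair commutators are: [c, d] = c².
The subgroup they normally generate is {e, c², c⁴, c⁶}, of order 4.
Check: |G/G'| = 16/4 = 4 is the order of the abelianisation.

Answer: 4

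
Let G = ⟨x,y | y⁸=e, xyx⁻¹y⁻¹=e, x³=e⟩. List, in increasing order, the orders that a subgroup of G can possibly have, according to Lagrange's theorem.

|G| = 24 = 2³ · 3. By Lagrange's theorem the order of any subgroup divides 24; the divisors of 24 are 1, 2, 3, 4, 6, 8, 12, 24.

Answer: 1, 2, 3, 4, 6, 8, 12, 24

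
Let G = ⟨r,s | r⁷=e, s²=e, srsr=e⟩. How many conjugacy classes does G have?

The conjugacy classes (representative and size) are:
  [e] (size 1), [r⁶] (size 2), [r⁵] (size 2), [r⁴] (size 2), [rs] (size 7).
Class equation: 1 + 2 + 2 + 2 + 7 = 14 = |G|. So G has 5 conjugacy classes.

Answer: 5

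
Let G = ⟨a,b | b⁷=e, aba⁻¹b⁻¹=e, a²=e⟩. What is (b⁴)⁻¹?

The order of (b⁴) is 7 (smallest k with (b⁴)ᵏ = e), so (b⁴)⁻¹ = (b⁴)⁶ = b³.
Check: (b⁴) · (b³) → (b⁴) · b³ = e, giving e as required.

Answer: b³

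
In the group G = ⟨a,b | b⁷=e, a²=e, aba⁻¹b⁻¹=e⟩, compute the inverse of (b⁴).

The order of (b⁴) is 7 (smallest k with (b⁴)ᵏ = e), so (b⁴)⁻¹ = (b⁴)⁶ = b³.
Check: (b⁴) · (b³) → (b⁴) · b³ = e, giving e as required.

Answer: b³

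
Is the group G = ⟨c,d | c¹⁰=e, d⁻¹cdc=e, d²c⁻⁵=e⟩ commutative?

c·d = cd but d·c = c⁴d⁻¹, so c·d ≠ d·c and G is not abelian.

Answer: No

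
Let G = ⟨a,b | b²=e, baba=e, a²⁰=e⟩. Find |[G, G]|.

G' = [G, G] is generated by all commutators. The generator-pair commutators are: [a, b] = a².
The subgroup they normally generate is {e, a², a⁴, a⁶, a⁸, a¹⁰, a¹², a¹⁴, a¹⁶, a¹⁸}, of order 10.
Check: |G/G'| = 40/10 = 4 is the order of the abelianisation.

Answer: 10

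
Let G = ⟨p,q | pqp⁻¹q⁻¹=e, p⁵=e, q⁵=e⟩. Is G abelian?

Each pair of generators commutes: p·q = pq = q·p. Since the generators pairwise commute, every element of G commutes with every other, so G is abelian.

Answer: Yes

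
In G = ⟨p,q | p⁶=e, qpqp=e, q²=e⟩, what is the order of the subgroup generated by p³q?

|⟨p³q⟩| equals the order of p³q. Compute successive powers until reaching e:
  (p³q)¹ = p³q, (p³q)² = e.
The smallest positive k with (p³q)ᵏ = e is 2, so |⟨p³q⟩| = 2.

Answer: 2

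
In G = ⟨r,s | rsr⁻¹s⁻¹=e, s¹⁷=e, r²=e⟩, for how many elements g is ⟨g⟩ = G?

G is cyclic of order 34. An element generates G iff its order is 34, and a cyclic group of order 34 has exactly φ(34) = 16 such elements.

Answer: 16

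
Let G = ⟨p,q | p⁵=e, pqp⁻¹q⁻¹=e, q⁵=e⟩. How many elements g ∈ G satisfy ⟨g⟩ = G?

⟨g⟩ = G would require ord(g) = |G| = 25, but the maximum element order in G is 5 < 25. So G is not cyclic and no single element generates it: the count is 0.

Answer: 0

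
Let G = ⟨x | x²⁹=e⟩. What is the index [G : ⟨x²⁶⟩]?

First find ord(x²⁶) by computing successive powers:
  (x²⁶)¹ = x²⁶, (x²⁶)² = x²³, (x²⁶)³ = x²⁰, (x²⁶)⁴ = x¹⁷, (x²⁶)⁵ = x¹⁴, (x²⁶)⁶ = x¹¹, (x²⁶)⁷ = x⁸, (x²⁶)⁸ = x⁵, (x²⁶)⁹ = x², (x²⁶)¹⁰ = x²⁸, (x²⁶)¹¹ = x²⁵, (x²⁶)¹² = x²², (x²⁶)¹³ = x¹⁹, (x²⁶)¹⁴ = x¹⁶, (x²⁶)¹⁵ = x¹³, (x²⁶)¹⁶ = x¹⁰, (x²⁶)¹⁷ = x⁷, (x²⁶)¹⁸ = x⁴, (x²⁶)¹⁹ = x, (x²⁶)²⁰ = x²⁷, (x²⁶)²¹ = x²⁴, (x²⁶)²² = x²¹, (x²⁶)²³ = x¹⁸, (x²⁶)²⁴ = x¹⁵, (x²⁶)²⁵ = x¹², (x²⁶)²⁶ = x⁹, (x²⁶)²⁷ = x⁶, (x²⁶)²⁸ = x³, (x²⁶)²⁹ = e.
So |⟨x²⁶⟩| = ord(x²⁶) = 29. With |G| = 29, by Lagrange [G : ⟨x²⁶⟩] = 29/29 = 1.

Answer: 1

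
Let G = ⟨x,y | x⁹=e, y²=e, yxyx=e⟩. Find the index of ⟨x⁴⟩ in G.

First find ord(x⁴) by computing successive powers:
  (x⁴)¹ = x⁴, (x⁴)² = x⁸, (x⁴)³ = x³, (x⁴)⁴ = x⁷, (x⁴)⁵ = x², (x⁴)⁶ = x⁶, (x⁴)⁷ = x, (x⁴)⁸ = x⁵, (x⁴)⁹ = e.
So |⟨x⁴⟩| = ord(x⁴) = 9. With |G| = 18, by Lagrange [G : ⟨x⁴⟩] = 18/9 = 2.

Answer: 2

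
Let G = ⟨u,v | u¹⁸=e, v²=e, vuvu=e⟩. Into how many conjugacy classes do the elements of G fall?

The conjugacy classes (representative and size) are:
  [e] (size 1), [u] (size 2), [u²] (size 2), [u³] (size 2), [u¹⁴] (size 2), [u⁵] (size 2), [u¹²] (size 2), [u⁷] (size 2), [u¹⁰] (size 2), [u⁹] (size 1), [u¹⁰v] (size 9), [uv] (size 9).
Class equation: 1 + 2 + 2 + 2 + 2 + 2 + 2 + 2 + 2 + 1 + 9 + 9 = 36 = |G|. So G has 12 conjugacy classes.

Answer: 12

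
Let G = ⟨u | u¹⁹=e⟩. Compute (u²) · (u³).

Compute (u²) · (u³) by multiplying left to right and reducing via the relations at each step:
  (u²) · u³ = u⁵

Answer: u⁵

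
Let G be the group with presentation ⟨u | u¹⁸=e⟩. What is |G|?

G is generated by a single element, so G is cyclic. The relator gives u¹⁸ = e and no smaller power is forced to be e, so the 18 powers {e, u, u², u³, u⁴, u⁵, u⁶, u⁷, u⁸, u⁹, u¹², u¹³, u¹¹, u¹⁰, u¹⁴, u¹⁵, u¹⁶, u¹⁷} are distinct. Hence |G| = 18.

Answer: 18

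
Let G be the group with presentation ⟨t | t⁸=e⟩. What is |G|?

G is generated by a single element, so G is cyclic. The relator gives t⁸ = e and no smaller power is forced to be e, so the 8 powers {e, t, t², t³, t⁴, t⁵, t⁶, t⁷} are distinct. Hence |G| = 8.

Answer: 8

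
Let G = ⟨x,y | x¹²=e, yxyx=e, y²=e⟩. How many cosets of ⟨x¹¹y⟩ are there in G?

First find ord(x¹¹y) by computing successive powers:
  (x¹¹y)¹ = x¹¹y, (x¹¹y)² = e.
So |⟨x¹¹y⟩| = ord(x¹¹y) = 2. With |G| = 24, by Lagrange [G : ⟨x¹¹y⟩] = 24/2 = 12.

Answer: 12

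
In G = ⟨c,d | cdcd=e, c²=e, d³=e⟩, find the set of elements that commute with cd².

⟨cd²⟩ ⊆ C_G(cd²) since powers of cd² commute with cd²; so |C_G(cd²)| ≥ |⟨cd²⟩| = 2.
By orbit–stabilizer, |C_G(cd²)| = |G| / |conj. class of cd²| = 6 / 3 = 2.
The 2 elements commuting with cd² are {e, cd²}.

Answer: {e, cd²}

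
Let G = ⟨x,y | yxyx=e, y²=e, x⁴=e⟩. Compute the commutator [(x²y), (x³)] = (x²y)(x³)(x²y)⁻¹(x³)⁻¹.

[(x²y), (x³)] = (x²y)·(x³)·(x²y)⁻¹·(x³)⁻¹.
  (x²y) · (x³) = x³y
  (x³y) · (x²y) = x
  x · x = x²

Answer: x²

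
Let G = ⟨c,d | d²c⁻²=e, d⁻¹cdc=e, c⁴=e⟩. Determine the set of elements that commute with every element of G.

An element z ∈ Z(G) iff z commutes with every generator.
For example c² is central: (c²)·c = c³ = c·(c²); (c²)·d = d⁻¹ = d·(c²).
Whereas c ∉ Z(G) since c·d = cd ≠ cd⁻¹ = d·c.
Checking each of the 8 elements this way gives Z(G) = {e, c²}, of order 2.

Answer: {e, c²}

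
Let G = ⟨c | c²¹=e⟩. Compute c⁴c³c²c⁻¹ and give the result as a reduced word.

Multiply left to right, reducing at each step:
  (c⁴) · c³ = c⁷
  (c⁷) · c² = c⁹
  (c⁹) · c⁻¹ = c⁸

Answer: c⁸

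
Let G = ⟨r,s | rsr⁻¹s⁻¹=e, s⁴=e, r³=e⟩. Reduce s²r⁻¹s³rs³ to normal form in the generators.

Multiply left to right, reducing at each step:
  (s²) · r⁻¹ = r²s²
  (r²s²) · s³ = r²s
  (r²s) · r = s
  s · s³ = e

Answer: e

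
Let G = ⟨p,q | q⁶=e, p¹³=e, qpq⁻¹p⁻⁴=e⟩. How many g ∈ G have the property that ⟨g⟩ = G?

⟨g⟩ = G would require ord(g) = |G| = 78, but the maximum element order in G is 13 < 78. So G is not cyclic and no single element generates it: the count is 0.

Answer: 0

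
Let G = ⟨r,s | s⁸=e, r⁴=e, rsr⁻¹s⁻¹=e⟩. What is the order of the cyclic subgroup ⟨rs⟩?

|⟨rs⟩| equals the order of rs. Compute successive powers until reaching e:
  (rs)¹ = rs, (rs)² = r²s², (rs)³ = r³s³, (rs)⁴ = s⁴, (rs)⁵ = rs⁵, (rs)⁶ = r²s⁶, (rs)⁷ = r³s⁷, (rs)⁸ = e.
The smallest positive k with (rs)ᵏ = e is 8, so |⟨rs⟩| = 8.

Answer: 8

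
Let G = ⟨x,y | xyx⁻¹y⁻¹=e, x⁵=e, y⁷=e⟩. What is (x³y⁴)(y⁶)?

Compute (x³y⁴) · (y⁶) by multiplying left to right and reducing via the relations at each step:
  (x³y⁴) · y⁶ = x³y³

Answer: x³y³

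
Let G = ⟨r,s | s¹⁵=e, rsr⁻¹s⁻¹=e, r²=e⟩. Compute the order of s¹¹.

Compute successive powers until reaching e:
  (s¹¹)¹ = s¹¹, (s¹¹)² = s⁷, (s¹¹)³ = s³, (s¹¹)⁴ = s¹⁴, (s¹¹)⁵ = s¹⁰, (s¹¹)⁶ = s⁶, (s¹¹)⁷ = s², (s¹¹)⁸ = s¹³, (s¹¹)⁹ = s⁹, (s¹¹)¹⁰ = s⁵, (s¹¹)¹¹ = s, (s¹¹)¹² = s¹², (s¹¹)¹³ = s⁸, (s¹¹)¹⁴ = s⁴, (s¹¹)¹⁵ = e.
The smallest positive k with (s¹¹)ᵏ = e is 15.

Answer: 15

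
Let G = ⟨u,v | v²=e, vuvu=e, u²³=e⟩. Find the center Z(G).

An element z ∈ Z(G) iff z commutes with every generator.
For example e is central: e·u = u = u·e; e·v = v = v·e.
Whereas u ∉ Z(G) since u·v = uv ≠ u²²v = v·u.
Checking each of the 46 elements this way gives Z(G) = {e}, of order 1.

Answer: {e}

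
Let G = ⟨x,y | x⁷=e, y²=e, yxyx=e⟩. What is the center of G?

An element z ∈ Z(G) iff z commutes with every generator.
For example e is central: e·x = x = x·e; e·y = y = y·e.
Whereas x ∉ Z(G) since x·y = xy ≠ x⁶y = y·x.
Checking each of the 14 elements this way gives Z(G) = {e}, of order 1.

Answer: {e}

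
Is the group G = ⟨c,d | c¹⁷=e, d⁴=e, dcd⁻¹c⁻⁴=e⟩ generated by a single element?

Every cyclic group is abelian. But c·d = cd while d·c = c⁴d, so c·d ≠ d·c and G is not abelian. Hence G is not cyclic.

Answer: No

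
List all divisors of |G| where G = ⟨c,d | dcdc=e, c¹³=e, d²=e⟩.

|G| = 26 = 2 · 13. By Lagrange's theorem the order of any subgroup divides 26; the divisors of 26 are 1, 2, 13, 26.

Answer: 1, 2, 13, 26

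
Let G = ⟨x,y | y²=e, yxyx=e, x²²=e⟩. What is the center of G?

An element z ∈ Z(G) iff z commutes with every generator.
For example x¹¹ is central: (x¹¹)·x = x¹² = x·(x¹¹); (x¹¹)·y = x¹¹y = y·(x¹¹).
Whereas x ∉ Z(G) since x·y = xy ≠ x²¹y = y·x.
Checking each of the 44 elements this way gives Z(G) = {e, x¹¹}, of order 2.

Answer: {e, x¹¹}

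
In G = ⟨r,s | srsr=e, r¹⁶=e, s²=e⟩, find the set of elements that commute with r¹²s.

⟨r¹²s⟩ ⊆ C_G(r¹²s) since powers of r¹²s commute with r¹²s; so |C_G(r¹²s)| ≥ |⟨r¹²s⟩| = 2.
By orbit–stabilizer, |C_G(r¹²s)| = |G| / |conj. class of r¹²s| = 32 / 8 = 4.
The 4 elements commuting with r¹²s are {e, r⁸, r⁴s, r¹²s}.

Answer: {e, r⁸, r⁴s, r¹²s}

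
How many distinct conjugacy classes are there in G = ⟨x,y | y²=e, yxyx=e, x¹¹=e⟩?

The conjugacy classes (representative and size) are:
  [e] (size 1), [x¹⁰] (size 2), [x²] (size 2), [x³] (size 2), [x⁷] (size 2), [x⁶] (size 2), [x²y] (size 11).
Class equation: 1 + 2 + 2 + 2 + 2 + 2 + 11 = 22 = |G|. So G has 7 conjugacy classes.

Answer: 7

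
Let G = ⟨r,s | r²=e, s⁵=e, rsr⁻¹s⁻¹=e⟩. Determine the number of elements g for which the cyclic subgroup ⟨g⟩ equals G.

G is cyclic of order 10. An element generates G iff its order is 10, and a cyclic group of order 10 has exactly φ(10) = 4 such elements.

Answer: 4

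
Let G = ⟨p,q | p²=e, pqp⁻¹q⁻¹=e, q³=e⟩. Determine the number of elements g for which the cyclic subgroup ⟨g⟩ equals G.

G is cyclic of order 6. An element generates G iff its order is 6, and a cyclic group of order 6 has exactly φ(6) = 2 such elements.

Answer: 2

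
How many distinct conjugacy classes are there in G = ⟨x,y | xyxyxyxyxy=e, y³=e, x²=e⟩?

The conjugacy classes (representative and size) are:
  [e] (size 1), [xyxy²xyxy²x] (size 15), [yxyxy²x] (size 20), [xy²xy²x] (size 12), [y²xyxy²] (size 12).
Class equation: 1 + 15 + 20 + 12 + 12 = 60 = |G|. So G has 5 conjugacy classes.

Answer: 5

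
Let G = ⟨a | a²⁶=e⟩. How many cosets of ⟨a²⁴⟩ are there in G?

First find ord(a²⁴) by computing successive powers:
  (a²⁴)¹ = a²⁴, (a²⁴)² = a²², (a²⁴)³ = a²⁰, (a²⁴)⁴ = a¹⁸, (a²⁴)⁵ = a¹⁶, (a²⁴)⁶ = a¹⁴, (a²⁴)⁷ = a¹², (a²⁴)⁸ = a¹⁰, (a²⁴)⁹ = a⁸, (a²⁴)¹⁰ = a⁶, (a²⁴)¹¹ = a⁴, (a²⁴)¹² = a², (a²⁴)¹³ = e.
So |⟨a²⁴⟩| = ord(a²⁴) = 13. With |G| = 26, by Lagrange [G : ⟨a²⁴⟩] = 26/13 = 2.

Answer: 2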